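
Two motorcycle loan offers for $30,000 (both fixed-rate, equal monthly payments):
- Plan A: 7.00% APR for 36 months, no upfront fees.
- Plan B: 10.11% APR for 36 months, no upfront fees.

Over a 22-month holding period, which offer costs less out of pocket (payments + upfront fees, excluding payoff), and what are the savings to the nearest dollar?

Plan A: at 7.00% the monthly rate is 0.0058333, so the payment is 30,000 × 0.0058333 / (1 − 1.0058333^−36) = $926.31.
Plan B: monthly rate = 10.11%/12 = 0.0084250; payment = 30,000 × 0.0084250 / (1 − (1+0.0084250)^−36) = $969.57.
Over 22 months: Plan A costs 22 × $926.31 = $20,378.82; Plan B costs 22 × $969.57 = $21,330.54.
Plan A is cheaper by $21,330.54 − $20,378.82 = $951.72.

Plan A by $952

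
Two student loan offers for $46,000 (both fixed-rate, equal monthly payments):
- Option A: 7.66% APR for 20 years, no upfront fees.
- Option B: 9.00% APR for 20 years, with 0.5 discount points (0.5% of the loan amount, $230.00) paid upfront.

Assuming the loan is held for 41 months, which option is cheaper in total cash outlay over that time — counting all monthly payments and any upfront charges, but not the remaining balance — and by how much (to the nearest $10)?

Option A by $1,820

Option A: at 7.66% the monthly rate is 0.0063833, so the payment is 46,000 × 0.0063833 / (1 − 1.0063833^−240) = $375.09.
Option B: at 9.00% the monthly rate is 0.0075000, so the payment is 46,000 × 0.0075000 / (1 − 1.0075000^−240) = $413.87.
Over 41 months: Option A costs 41 × $375.09 = $15,378.69; Option B costs 41 × $413.87 + $230.00 = $17,198.67.
Option A is cheaper by $17,198.67 − $15,378.69 = $1,819.98.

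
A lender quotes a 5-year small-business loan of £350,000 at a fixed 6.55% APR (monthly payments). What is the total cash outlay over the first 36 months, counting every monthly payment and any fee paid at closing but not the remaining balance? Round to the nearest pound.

£246,829

Monthly rate = 6.55%/12 = 0.0054583; payment = 350,000 × 0.0054583 / (1 − (1+0.0054583)^−60) = £6,856.35.
Total outlay = 36 × £6,856.35 = £246,828.60.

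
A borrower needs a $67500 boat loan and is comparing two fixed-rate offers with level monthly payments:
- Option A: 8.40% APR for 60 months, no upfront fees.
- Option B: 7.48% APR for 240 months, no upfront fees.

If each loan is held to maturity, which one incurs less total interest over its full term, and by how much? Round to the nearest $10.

Option A by $47,410

Option A: monthly rate = 8.4%/12 = 0.0070000; payment = 67,500 × 0.0070000 / (1 − (1+0.0070000)^−60) = $1,381.61.
Total interest on Option A = 60 × $1,381.61 − $67,500 = $15,396.60.
Option B: at 7.48% the monthly rate is 0.0062333, so the payment is 67,500 × 0.0062333 / (1 − 1.0062333^−240) = $542.95.
Total interest on Option B = 240 × $542.95 − $67,500 = $62,808.00.
Option A is lower by $47,411.40.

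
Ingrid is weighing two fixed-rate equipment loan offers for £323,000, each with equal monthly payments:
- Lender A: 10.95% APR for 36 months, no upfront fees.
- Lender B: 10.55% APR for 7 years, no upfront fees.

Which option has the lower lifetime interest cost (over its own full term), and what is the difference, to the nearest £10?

Lender A by £77,760

Lender A: monthly rate = 10.95%/12 = 0.0091250; payment = 323,000 × 0.0091250 / (1 − (1+0.0091250)^−36) = £10,566.96.
Total interest on Lender A = 36 × £10,566.96 − £323,000 = £57,410.56.
Lender B: monthly rate = 10.55%/12 = 0.0087917; payment = 323,000 × 0.0087917 / (1 − (1+0.0087917)^−84) = £5,454.42.
Total interest on Lender B = 84 × £5,454.42 − £323,000 = £135,171.28.
Lender A is lower by £77,760.72.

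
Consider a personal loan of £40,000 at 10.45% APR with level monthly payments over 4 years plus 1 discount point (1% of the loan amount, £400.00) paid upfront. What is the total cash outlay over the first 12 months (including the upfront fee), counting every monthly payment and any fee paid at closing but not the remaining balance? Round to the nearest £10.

£12,680

Monthly rate = 10.45%/12 = 0.0087083; payment = 40,000 × 0.0087083 / (1 − (1+0.0087083)^−48) = £1,023.17.
Total outlay = 12 × £1,023.17 + £400.00 = £12,678.04.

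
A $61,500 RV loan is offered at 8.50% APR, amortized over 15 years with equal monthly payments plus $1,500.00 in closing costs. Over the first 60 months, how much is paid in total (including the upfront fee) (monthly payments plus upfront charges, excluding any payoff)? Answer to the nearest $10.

At 8.50% the monthly rate is 0.0070833, so the payment is 61,500 × 0.0070833 / (1 − 1.0070833^−180) = $605.61.
Total outlay = 60 × $605.61 + $1,500.00 = $37,836.60.

$37,840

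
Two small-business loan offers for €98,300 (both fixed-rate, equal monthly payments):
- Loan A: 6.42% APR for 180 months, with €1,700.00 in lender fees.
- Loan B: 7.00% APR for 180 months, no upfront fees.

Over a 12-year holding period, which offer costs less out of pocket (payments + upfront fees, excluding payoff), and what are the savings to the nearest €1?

Loan A by €2,846

Loan A: monthly rate = 6.42%/12 = 0.0053500; payment = 98,300 × 0.0053500 / (1 − (1+0.0053500)^−180) = €851.98.
Loan B: monthly rate = 7%/12 = 0.0058333; payment = 98,300 × 0.0058333 / (1 − (1+0.0058333)^−180) = €883.55.
Over 144 months: Loan A costs 144 × €851.98 + €1,700.00 = €124,385.12; Loan B costs 144 × €883.55 = €127,231.20.
Loan A is cheaper by €127,231.20 − €124,385.12 = €2,846.08.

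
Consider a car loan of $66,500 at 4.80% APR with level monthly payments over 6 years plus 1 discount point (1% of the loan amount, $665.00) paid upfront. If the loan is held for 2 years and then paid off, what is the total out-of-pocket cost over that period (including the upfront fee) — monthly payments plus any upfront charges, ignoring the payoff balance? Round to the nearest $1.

At 4.80% the monthly rate is 0.0040000, so the payment is 66,500 × 0.0040000 / (1 − 1.0040000^−72) = $1,064.82.
Total outlay = 24 × $1,064.82 + $665.00 = $26,220.68.

$26,221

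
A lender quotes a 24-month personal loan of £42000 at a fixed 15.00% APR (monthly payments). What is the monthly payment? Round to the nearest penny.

£2,036.44

Monthly rate = 15%/12 = 0.0125000; payment = 42,000 × 0.0125000 / (1 − (1+0.0125000)^−24) = £2,036.44.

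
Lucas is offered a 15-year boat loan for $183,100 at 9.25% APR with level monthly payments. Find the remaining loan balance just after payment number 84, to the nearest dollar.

$127,498

With monthly rate i = 9.25%/12 = 0.0077083, the balance after k of n payments is P · [(1+i)^n − (1+i)^k] / [(1+i)^n − 1].
(1+0.0077083)^180 = 3.98357504 and (1+0.0077083)^84 = 1.90601977, so the balance is 183,100 × (3.98357504 − 1.90601977) / (3.98357504 − 1) = $127,498.17.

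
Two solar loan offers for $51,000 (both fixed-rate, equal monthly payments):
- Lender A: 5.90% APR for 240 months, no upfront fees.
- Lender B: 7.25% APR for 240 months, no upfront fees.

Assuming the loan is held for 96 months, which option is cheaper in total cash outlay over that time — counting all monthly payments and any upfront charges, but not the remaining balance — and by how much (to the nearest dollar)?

Lender A: monthly rate = 5.9%/12 = 0.0049167; payment = 51,000 × 0.0049167 / (1 − (1+0.0049167)^−240) = $362.44.
Lender B: at 7.25% the monthly rate is 0.0060417, so the payment is 51,000 × 0.0060417 / (1 − 1.0060417^−240) = $403.09.
Over 96 months: Lender A costs 96 × $362.44 = $34,794.24; Lender B costs 96 × $403.09 = $38,696.64.
Lender A is cheaper by $38,696.64 − $34,794.24 = $3,902.40.

Lender A by $3,902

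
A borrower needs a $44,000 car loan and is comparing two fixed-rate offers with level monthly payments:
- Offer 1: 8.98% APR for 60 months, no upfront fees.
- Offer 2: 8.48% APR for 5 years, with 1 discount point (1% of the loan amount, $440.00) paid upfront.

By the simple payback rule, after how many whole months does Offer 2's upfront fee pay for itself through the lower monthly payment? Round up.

42 months

Offer 1: monthly rate = 8.98%/12 = 0.0074833; payment = 44,000 × 0.0074833 / (1 − (1+0.0074833)^−60) = $912.94.
Offer 2: monthly rate = 8.48%/12 = 0.0070667; payment = 44,000 × 0.0070667 / (1 − (1+0.0070667)^−60) = $902.30.
Monthly savings = $912.94 − $902.30 = $10.64.
Break-even = $440.00 / $10.64 = 41.35 → 42 months.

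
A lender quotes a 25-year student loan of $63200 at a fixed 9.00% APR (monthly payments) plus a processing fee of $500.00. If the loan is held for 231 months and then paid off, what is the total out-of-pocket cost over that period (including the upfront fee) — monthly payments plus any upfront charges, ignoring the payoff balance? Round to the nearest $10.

Monthly rate = 9%/12 = 0.0075000; payment = 63,200 × 0.0075000 / (1 − (1+0.0075000)^−300) = $530.37.
Total outlay = 231 × $530.37 + $500.00 = $123,015.47.

$123,020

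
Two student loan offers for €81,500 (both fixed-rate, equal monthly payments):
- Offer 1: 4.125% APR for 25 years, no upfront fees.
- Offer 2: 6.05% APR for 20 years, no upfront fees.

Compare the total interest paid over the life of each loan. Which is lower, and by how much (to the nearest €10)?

Offer 1: at 4.125% the monthly rate is 0.0034375, so the payment is 81,500 × 0.0034375 / (1 − 1.0034375^−300) = €435.83.
Total interest on Offer 1 = 300 × €435.83 − €81,500 = €49,249.00.
Offer 2: monthly rate = 6.05%/12 = 0.0050417; payment = 81,500 × 0.0050417 / (1 − (1+0.0050417)^−240) = €586.24.
Total interest on Offer 2 = 240 × €586.24 − €81,500 = €59,197.60.
Offer 1 is lower by €9,948.60.

Offer 1 by €9,950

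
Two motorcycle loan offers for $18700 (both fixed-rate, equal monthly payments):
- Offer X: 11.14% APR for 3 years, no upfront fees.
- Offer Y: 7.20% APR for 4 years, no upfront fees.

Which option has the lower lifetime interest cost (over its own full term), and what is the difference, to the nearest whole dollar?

Offer Y by $507

Offer X: monthly rate = 11.14%/12 = 0.0092833; payment = 18,700 × 0.0092833 / (1 − (1+0.0092833)^−36) = $613.45.
Total interest on Offer X = 36 × $613.45 − $18,700 = $3,384.20.
Offer Y: monthly rate = 7.2%/12 = 0.0060000; payment = 18,700 × 0.0060000 / (1 − (1+0.0060000)^−48) = $449.53.
Total interest on Offer Y = 48 × $449.53 − $18,700 = $2,877.44.
Offer Y is lower by $506.76.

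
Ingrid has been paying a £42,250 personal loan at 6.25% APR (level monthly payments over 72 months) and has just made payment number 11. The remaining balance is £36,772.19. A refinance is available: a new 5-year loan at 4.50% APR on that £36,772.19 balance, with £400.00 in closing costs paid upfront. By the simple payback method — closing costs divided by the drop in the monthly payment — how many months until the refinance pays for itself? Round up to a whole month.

21 months

Current payment = 42,250 × 6.25%/12 / (1 − (1+0.0052083)^−72) = £705.20.
Refinanced payment = 36,772.19 × 0.0037500 / (1 − (1+0.0037500)^−60) = £685.54.
Monthly savings = £705.20 − £685.54 = £19.66.
Break-even = £400.00 / £19.66 = 20.35 → 21 months.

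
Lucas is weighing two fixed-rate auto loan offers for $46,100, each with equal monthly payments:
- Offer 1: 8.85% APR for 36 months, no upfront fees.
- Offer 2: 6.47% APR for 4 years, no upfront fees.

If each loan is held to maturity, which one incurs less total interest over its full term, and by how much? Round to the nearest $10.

Offer 1: monthly rate = 8.85%/12 = 0.0073750; payment = 46,100 × 0.0073750 / (1 − (1+0.0073750)^−36) = $1,462.75.
Total interest on Offer 1 = 36 × $1,462.75 − $46,100 = $6,559.00.
Offer 2: monthly rate = 6.47%/12 = 0.0053917; payment = 46,100 × 0.0053917 / (1 − (1+0.0053917)^−48) = $1,092.62.
Total interest on Offer 2 = 48 × $1,092.62 − $46,100 = $6,345.76.
Offer 2 is lower by $213.24.

Offer 2 by $210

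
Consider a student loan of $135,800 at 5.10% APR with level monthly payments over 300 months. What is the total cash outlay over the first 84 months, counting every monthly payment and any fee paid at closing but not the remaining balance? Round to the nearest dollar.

$67,352

Monthly rate = 5.1%/12 = 0.0042500; payment = 135,800 × 0.0042500 / (1 − (1+0.0042500)^−300) = $801.81.
Total outlay = 84 × $801.81 = $67,352.04.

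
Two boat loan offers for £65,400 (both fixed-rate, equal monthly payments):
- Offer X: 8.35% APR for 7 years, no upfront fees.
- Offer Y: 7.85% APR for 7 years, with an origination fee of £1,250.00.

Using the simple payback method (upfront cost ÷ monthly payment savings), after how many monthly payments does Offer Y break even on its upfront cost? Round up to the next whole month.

Offer X: monthly rate = 8.35%/12 = 0.0069583; payment = 65,400 × 0.0069583 / (1 − (1+0.0069583)^−84) = £1,030.78.
Offer Y: at 7.85% the monthly rate is 0.0065417, so the payment is 65,400 × 0.0065417 / (1 − 1.0065417^−84) = £1,014.46.
Monthly savings = £1,030.78 − £1,014.46 = £16.32.
Break-even = £1,250.00 / £16.32 = 76.59 → 77 months.

77 months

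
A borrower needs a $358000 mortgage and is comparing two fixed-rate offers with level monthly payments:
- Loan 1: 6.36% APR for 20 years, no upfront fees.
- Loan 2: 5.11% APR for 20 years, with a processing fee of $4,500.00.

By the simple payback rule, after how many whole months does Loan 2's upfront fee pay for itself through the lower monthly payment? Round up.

18 months

Loan 1: at 6.36% the monthly rate is 0.0053000, so the payment is 358,000 × 0.0053000 / (1 − 1.0053000^−240) = $2,639.73.
Loan 2: monthly rate = 5.11%/12 = 0.0042583; payment = 358,000 × 0.0042583 / (1 − (1+0.0042583)^−240) = $2,384.45.
Monthly savings = $2,639.73 − $2,384.45 = $255.28.
Break-even = $4,500.00 / $255.28 = 17.63 → 18 months.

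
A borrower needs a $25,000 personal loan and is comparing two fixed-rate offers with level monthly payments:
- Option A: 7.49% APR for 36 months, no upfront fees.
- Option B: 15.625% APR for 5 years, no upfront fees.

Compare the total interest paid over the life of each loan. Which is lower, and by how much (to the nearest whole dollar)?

Option A by $8,187

Option A: at 7.49% the monthly rate is 0.0062417, so the payment is 25,000 × 0.0062417 / (1 − 1.0062417^−36) = $777.54.
Total interest on Option A = 36 × $777.54 − $25,000 = $2,991.44.
Option B: monthly rate = 15.625%/12 = 0.0130208; payment = 25,000 × 0.0130208 / (1 − (1+0.0130208)^−60) = $602.98.
Total interest on Option B = 60 × $602.98 − $25,000 = $11,178.80.
Option A is lower by $8,187.36.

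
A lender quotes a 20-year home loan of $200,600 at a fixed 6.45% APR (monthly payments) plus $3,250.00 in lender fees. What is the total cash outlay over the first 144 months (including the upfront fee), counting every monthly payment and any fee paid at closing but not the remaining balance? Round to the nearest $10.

At 6.45% the monthly rate is 0.0053750, so the payment is 200,600 × 0.0053750 / (1 − 1.0053750^−240) = $1,489.72.
Total outlay = 144 × $1,489.72 + $3,250.00 = $217,769.68.

$217,770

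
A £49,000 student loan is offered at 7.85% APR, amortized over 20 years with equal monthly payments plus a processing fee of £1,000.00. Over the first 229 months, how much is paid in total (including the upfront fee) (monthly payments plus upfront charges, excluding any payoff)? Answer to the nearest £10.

Monthly rate = 7.85%/12 = 0.0065417; payment = 49,000 × 0.0065417 / (1 − (1+0.0065417)^−240) = £405.29.
Total outlay = 229 × £405.29 + £1,000.00 = £93,811.41.

£93,810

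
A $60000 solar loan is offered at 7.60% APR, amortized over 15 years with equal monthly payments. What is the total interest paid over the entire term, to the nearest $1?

Monthly rate = 7.6%/12 = 0.0063333; payment = 60,000 × 0.0063333 / (1 − (1+0.0063333)^−180) = $559.62.
Total paid = 180 × $559.62 = $100,731.60; interest = $100,731.60 − $60,000 = $40,731.60.

$40,732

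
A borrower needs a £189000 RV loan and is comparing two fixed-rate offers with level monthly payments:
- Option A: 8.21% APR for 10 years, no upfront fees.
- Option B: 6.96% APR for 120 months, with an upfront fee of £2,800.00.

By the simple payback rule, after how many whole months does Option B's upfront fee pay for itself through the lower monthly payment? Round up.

Option A: monthly rate = 8.21%/12 = 0.0068417; payment = 189,000 × 0.0068417 / (1 − (1+0.0068417)^−120) = £2,314.12.
Option B: monthly rate = 6.96%/12 = 0.0058000; payment = 189,000 × 0.0058000 / (1 − (1+0.0058000)^−120) = £2,190.56.
Monthly savings = £2,314.12 − £2,190.56 = £123.56.
Break-even = £2,800.00 / £123.56 = 22.66 → 23 months.

23 months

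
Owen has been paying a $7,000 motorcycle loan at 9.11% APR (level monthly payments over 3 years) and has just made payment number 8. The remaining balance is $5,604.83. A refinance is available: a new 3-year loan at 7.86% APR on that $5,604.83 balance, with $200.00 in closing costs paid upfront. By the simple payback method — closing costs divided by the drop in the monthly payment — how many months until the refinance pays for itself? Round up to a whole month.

Current payment = 7,000 × 9.11%/12 / (1 − (1+0.0075917)^−36) = $222.96.
Refinanced payment = 5,604.83 × 0.0065500 / (1 − (1+0.0065500)^−36) = $175.27.
Monthly savings = $222.96 − $175.27 = $47.69.
Break-even = $200.00 / $47.69 = 4.19 → 5 months.

5 months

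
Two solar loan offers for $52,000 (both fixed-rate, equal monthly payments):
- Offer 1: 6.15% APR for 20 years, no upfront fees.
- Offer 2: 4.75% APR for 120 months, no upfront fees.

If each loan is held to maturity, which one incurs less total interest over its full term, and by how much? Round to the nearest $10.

Offer 2 by $25,070

Offer 1: at 6.15% the monthly rate is 0.0051250, so the payment is 52,000 × 0.0051250 / (1 − 1.0051250^−240) = $377.06.
Total interest on Offer 1 = 240 × $377.06 − $52,000 = $38,494.40.
Offer 2: monthly rate = 4.75%/12 = 0.0039583; payment = 52,000 × 0.0039583 / (1 − (1+0.0039583)^−120) = $545.21.
Total interest on Offer 2 = 120 × $545.21 − $52,000 = $13,425.20.
Offer 2 is lower by $25,069.20.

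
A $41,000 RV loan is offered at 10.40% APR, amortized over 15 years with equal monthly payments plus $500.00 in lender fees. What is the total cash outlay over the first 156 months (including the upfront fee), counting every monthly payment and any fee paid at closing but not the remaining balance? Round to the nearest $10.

$70,810

At 10.40% the monthly rate is 0.0086667, so the payment is 41,000 × 0.0086667 / (1 − 1.0086667^−180) = $450.68.
Total outlay = 156 × $450.68 + $500.00 = $70,806.08.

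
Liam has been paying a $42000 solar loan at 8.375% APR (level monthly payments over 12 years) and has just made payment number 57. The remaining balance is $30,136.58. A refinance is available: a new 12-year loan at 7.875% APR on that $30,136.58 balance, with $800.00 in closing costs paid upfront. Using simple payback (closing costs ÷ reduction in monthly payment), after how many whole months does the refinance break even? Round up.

6 months

Current payment = 42,000 × 8.375%/12 / (1 − (1+0.0069792)^−144) = $463.31.
Refinanced payment = 30,136.58 × 0.0065625 / (1 − (1+0.0065625)^−144) = $324.15.
Monthly savings = $463.31 − $324.15 = $139.16.
Break-even = $800.00 / $139.16 = 5.75 → 6 months.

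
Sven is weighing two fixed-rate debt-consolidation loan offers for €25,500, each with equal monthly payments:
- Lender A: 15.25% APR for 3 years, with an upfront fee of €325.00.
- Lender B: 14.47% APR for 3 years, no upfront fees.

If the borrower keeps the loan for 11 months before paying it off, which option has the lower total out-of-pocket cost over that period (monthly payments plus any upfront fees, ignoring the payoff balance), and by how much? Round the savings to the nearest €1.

Lender B by €432

Lender A: monthly rate = 15.25%/12 = 0.0127083; payment = 25,500 × 0.0127083 / (1 − (1+0.0127083)^−36) = €887.09.
Lender B: monthly rate = 14.47%/12 = 0.0120583; payment = 25,500 × 0.0120583 / (1 − (1+0.0120583)^−36) = €877.36.
Over 11 months: Lender A costs 11 × €887.09 + €325.00 = €10,082.99; Lender B costs 11 × €877.36 = €9,650.96.
Lender B is cheaper by €10,082.99 − €9,650.96 = €432.03.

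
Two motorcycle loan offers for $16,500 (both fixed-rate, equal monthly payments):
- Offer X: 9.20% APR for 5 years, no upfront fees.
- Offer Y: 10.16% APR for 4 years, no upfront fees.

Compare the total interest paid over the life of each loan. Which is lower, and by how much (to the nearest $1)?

Offer X: monthly rate = 9.2%/12 = 0.0076667; payment = 16,500 × 0.0076667 / (1 − (1+0.0076667)^−60) = $344.12.
Total interest on Offer X = 60 × $344.12 − $16,500 = $4,147.20.
Offer Y: at 10.16% the monthly rate is 0.0084667, so the payment is 16,500 × 0.0084667 / (1 − 1.0084667^−48) = $419.75.
Total interest on Offer Y = 48 × $419.75 − $16,500 = $3,648.00.
Offer Y is lower by $499.20.

Offer Y by $499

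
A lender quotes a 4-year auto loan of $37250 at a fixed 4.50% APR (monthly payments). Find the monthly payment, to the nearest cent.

$849.43

At 4.50% the monthly rate is 0.0037500, so the payment is 37,250 × 0.0037500 / (1 − 1.0037500^−48) = $849.43.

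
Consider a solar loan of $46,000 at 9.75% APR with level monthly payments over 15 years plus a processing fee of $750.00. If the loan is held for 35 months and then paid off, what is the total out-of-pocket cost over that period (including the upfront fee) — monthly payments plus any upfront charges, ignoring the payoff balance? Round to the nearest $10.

At 9.75% the monthly rate is 0.0081250, so the payment is 46,000 × 0.0081250 / (1 − 1.0081250^−180) = $487.31.
Total outlay = 35 × $487.31 + $750.00 = $17,805.85.

$17,810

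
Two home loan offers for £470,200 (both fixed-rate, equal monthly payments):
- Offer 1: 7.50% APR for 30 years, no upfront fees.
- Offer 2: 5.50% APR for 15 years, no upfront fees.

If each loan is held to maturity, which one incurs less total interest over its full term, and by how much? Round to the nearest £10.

Offer 1: monthly rate = 7.5%/12 = 0.0062500; payment = 470,200 × 0.0062500 / (1 − (1+0.0062500)^−360) = £3,287.71.
Total interest on Offer 1 = 360 × £3,287.71 − £470,200 = £713,375.60.
Offer 2: at 5.50% the monthly rate is 0.0045833, so the payment is 470,200 × 0.0045833 / (1 − 1.0045833^−180) = £3,841.93.
Total interest on Offer 2 = 180 × £3,841.93 − £470,200 = £221,347.40.
Offer 2 is lower by £492,028.20.

Offer 2 by £492,030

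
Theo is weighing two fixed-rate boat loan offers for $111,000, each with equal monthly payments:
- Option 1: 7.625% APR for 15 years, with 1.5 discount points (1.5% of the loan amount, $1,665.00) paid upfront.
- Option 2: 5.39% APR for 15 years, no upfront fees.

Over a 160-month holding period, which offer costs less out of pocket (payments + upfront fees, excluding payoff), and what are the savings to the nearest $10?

Option 2 by $23,490

Option 1: at 7.625% the monthly rate is 0.0063542, so the payment is 111,000 × 0.0063542 / (1 − 1.0063542^−180) = $1,036.88.
Option 2: at 5.39% the monthly rate is 0.0044917, so the payment is 111,000 × 0.0044917 / (1 − 1.0044917^−180) = $900.50.
Over 160 months: Option 1 costs 160 × $1,036.88 + $1,665.00 = $167,565.80; Option 2 costs 160 × $900.50 = $144,080.00.
Option 2 is cheaper by $167,565.80 − $144,080.00 = $23,485.80.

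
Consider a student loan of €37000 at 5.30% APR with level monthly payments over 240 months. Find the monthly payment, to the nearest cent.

At 5.30% the monthly rate is 0.0044167, so the payment is 37,000 × 0.0044167 / (1 − 1.0044167^−240) = €250.36.

€250.36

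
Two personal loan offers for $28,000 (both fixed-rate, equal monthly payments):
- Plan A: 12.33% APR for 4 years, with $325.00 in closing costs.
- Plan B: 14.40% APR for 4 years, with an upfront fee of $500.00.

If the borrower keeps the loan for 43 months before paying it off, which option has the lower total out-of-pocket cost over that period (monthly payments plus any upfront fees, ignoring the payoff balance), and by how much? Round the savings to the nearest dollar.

Plan A by $1,417

Plan A: monthly rate = 12.33%/12 = 0.0102750; payment = 28,000 × 0.0102750 / (1 − (1+0.0102750)^−48) = $741.89.
Plan B: monthly rate = 14.4%/12 = 0.0120000; payment = 28,000 × 0.0120000 / (1 − (1+0.0120000)^−48) = $770.77.
Over 43 months: Plan A costs 43 × $741.89 + $325.00 = $32,226.27; Plan B costs 43 × $770.77 + $500.00 = $33,643.11.
Plan A is cheaper by $33,643.11 − $32,226.27 = $1,416.84.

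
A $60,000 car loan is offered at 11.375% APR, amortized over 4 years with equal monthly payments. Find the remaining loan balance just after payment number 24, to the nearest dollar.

$33,382

With monthly rate i = 11.375%/12 = 0.0094792, the balance after k of n payments is P · [(1+i)^n − (1+i)^k] / [(1+i)^n − 1].
(1+0.0094792)^48 = 1.57279929 and (1+0.0094792)^24 = 1.25411295, so the balance is 60,000 × (1.57279929 − 1.25411295) / (1.57279929 − 1) = $33,381.99.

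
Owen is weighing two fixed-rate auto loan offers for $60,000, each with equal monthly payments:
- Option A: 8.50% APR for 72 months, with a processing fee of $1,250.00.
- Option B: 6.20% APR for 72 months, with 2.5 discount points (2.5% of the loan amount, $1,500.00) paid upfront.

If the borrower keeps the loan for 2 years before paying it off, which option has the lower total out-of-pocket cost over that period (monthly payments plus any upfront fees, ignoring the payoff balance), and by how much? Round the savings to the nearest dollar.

Option A: monthly rate = 8.5%/12 = 0.0070833; payment = 60,000 × 0.0070833 / (1 − (1+0.0070833)^−72) = $1,066.70.
Option B: at 6.20% the monthly rate is 0.0051667, so the payment is 60,000 × 0.0051667 / (1 − 1.0051667^−72) = $1,000.05.
Over 24 months: Option A costs 24 × $1,066.70 + $1,250.00 = $26,850.80; Option B costs 24 × $1,000.05 + $1,500.00 = $25,501.20.
Option B is cheaper by $26,850.80 − $25,501.20 = $1,349.60.

Option B by $1,350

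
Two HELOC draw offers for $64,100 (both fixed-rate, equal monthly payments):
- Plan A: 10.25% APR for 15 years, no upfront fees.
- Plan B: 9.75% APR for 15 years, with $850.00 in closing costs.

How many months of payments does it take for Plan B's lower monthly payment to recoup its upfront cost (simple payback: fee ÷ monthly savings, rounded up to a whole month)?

Plan A: at 10.25% the monthly rate is 0.0085417, so the payment is 64,100 × 0.0085417 / (1 − 1.0085417^−180) = $698.66.
Plan B: monthly rate = 9.75%/12 = 0.0081250; payment = 64,100 × 0.0081250 / (1 − (1+0.0081250)^−180) = $679.05.
Monthly savings = $698.66 − $679.05 = $19.61.
Break-even = $850.00 / $19.61 = 43.35 → 44 months.

44 months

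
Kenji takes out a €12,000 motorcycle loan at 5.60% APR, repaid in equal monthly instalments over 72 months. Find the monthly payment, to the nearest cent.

€196.62

Monthly rate = 5.6%/12 = 0.0046667; payment = 12,000 × 0.0046667 / (1 − (1+0.0046667)^−72) = €196.62.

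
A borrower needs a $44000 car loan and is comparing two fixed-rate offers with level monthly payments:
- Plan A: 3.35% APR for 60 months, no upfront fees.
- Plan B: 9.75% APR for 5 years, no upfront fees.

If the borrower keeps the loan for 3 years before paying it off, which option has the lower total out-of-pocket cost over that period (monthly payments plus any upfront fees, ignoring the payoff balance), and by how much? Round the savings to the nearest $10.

Plan A: monthly rate = 3.35%/12 = 0.0027917; payment = 44,000 × 0.0027917 / (1 − (1+0.0027917)^−60) = $797.48.
Plan B: monthly rate = 9.75%/12 = 0.0081250; payment = 44,000 × 0.0081250 / (1 − (1+0.0081250)^−60) = $929.47.
Over 36 months: Plan A costs 36 × $797.48 = $28,709.28; Plan B costs 36 × $929.47 = $33,460.92.
Plan A is cheaper by $33,460.92 − $28,709.28 = $4,751.64.

Plan A by $4,750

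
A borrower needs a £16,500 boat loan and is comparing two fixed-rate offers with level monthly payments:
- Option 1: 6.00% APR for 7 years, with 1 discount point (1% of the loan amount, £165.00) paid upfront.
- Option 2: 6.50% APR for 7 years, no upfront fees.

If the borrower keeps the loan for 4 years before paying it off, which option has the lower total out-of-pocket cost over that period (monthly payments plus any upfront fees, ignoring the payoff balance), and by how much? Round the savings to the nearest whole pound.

Option 1 by £26

Option 1: at 6.00% the monthly rate is 0.0050000, so the payment is 16,500 × 0.0050000 / (1 − 1.0050000^−84) = £241.04.
Option 2: at 6.50% the monthly rate is 0.0054167, so the payment is 16,500 × 0.0054167 / (1 − 1.0054167^−84) = £245.02.
Over 48 months: Option 1 costs 48 × £241.04 + £165.00 = £11,734.92; Option 2 costs 48 × £245.02 = £11,760.96.
Option 1 is cheaper by £11,760.96 − £11,734.92 = £26.04.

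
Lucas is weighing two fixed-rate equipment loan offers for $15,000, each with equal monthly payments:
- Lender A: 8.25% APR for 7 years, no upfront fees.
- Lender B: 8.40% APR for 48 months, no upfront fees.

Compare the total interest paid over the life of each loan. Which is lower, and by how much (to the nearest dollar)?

Lender B by $2,083

Lender A: at 8.25% the monthly rate is 0.0068750, so the payment is 15,000 × 0.0068750 / (1 − 1.0068750^−84) = $235.67.
Total interest on Lender A = 84 × $235.67 − $15,000 = $4,796.28.
Lender B: at 8.40% the monthly rate is 0.0070000, so the payment is 15,000 × 0.0070000 / (1 − 1.0070000^−48) = $369.02.
Total interest on Lender B = 48 × $369.02 − $15,000 = $2,712.96.
Lender B is lower by $2,083.32.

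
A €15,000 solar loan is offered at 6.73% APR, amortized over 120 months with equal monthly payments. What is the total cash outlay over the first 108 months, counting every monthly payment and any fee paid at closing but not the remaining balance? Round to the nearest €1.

Monthly rate = 6.73%/12 = 0.0056083; payment = 15,000 × 0.0056083 / (1 − (1+0.0056083)^−120) = €172.08.
Total outlay = 108 × €172.08 = €18,584.64.

€18,585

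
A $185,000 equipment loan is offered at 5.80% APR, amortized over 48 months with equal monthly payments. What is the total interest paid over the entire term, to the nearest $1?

Monthly rate = 5.8%/12 = 0.0048333; payment = 185,000 × 0.0048333 / (1 − (1+0.0048333)^−48) = $4,327.79.
Total paid = 48 × $4,327.79 = $207,733.92; interest = $207,733.92 − $185,000 = $22,733.92.

$22,734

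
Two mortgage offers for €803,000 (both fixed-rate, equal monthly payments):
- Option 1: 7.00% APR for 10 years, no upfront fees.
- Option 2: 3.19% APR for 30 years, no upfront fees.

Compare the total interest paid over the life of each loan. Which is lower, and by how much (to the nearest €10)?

Option 1: monthly rate = 7%/12 = 0.0058333; payment = 803,000 × 0.0058333 / (1 − (1+0.0058333)^−120) = €9,323.51.
Total interest on Option 1 = 120 × €9,323.51 − €803,000 = €315,821.20.
Option 2: monthly rate = 3.19%/12 = 0.0026583; payment = 803,000 × 0.0026583 / (1 − (1+0.0026583)^−360) = €3,468.32.
Total interest on Option 2 = 360 × €3,468.32 − €803,000 = €445,595.20.
Option 1 is lower by €129,774.00.

Option 1 by €129,770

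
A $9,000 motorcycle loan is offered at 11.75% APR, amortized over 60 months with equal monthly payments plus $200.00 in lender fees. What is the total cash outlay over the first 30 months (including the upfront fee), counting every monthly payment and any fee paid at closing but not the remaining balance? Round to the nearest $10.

$6,170

Monthly rate = 11.75%/12 = 0.0097917; payment = 9,000 × 0.0097917 / (1 − (1+0.0097917)^−60) = $199.06.
Total outlay = 30 × $199.06 + $200.00 = $6,171.80.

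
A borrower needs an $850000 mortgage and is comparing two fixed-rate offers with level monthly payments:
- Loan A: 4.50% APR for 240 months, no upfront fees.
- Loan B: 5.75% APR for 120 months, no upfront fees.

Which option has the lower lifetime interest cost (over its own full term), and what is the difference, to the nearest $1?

Loan A: at 4.50% the monthly rate is 0.0037500, so the payment is 850,000 × 0.0037500 / (1 − 1.0037500^−240) = $5,377.52.
Total interest on Loan A = 240 × $5,377.52 − $850,000 = $440,604.80.
Loan B: at 5.75% the monthly rate is 0.0047917, so the payment is 850,000 × 0.0047917 / (1 − 1.0047917^−120) = $9,330.38.
Total interest on Loan B = 120 × $9,330.38 − $850,000 = $269,645.60.
Loan B is lower by $170,959.20.

Loan B by $170,959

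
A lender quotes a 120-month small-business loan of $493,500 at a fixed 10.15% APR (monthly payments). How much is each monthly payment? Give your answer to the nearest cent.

$6,562.70

Monthly rate = 10.15%/12 = 0.0084583; payment = 493,500 × 0.0084583 / (1 − (1+0.0084583)^−120) = $6,562.70.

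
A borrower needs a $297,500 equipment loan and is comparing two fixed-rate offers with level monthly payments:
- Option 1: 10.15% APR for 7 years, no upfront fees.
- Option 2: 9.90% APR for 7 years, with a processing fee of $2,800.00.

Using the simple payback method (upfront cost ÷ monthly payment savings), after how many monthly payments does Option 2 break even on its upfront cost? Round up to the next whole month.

73 months

Option 1: monthly rate = 10.15%/12 = 0.0084583; payment = 297,500 × 0.0084583 / (1 − (1+0.0084583)^−84) = $4,961.94.
Option 2: at 9.90% the monthly rate is 0.0082500, so the payment is 297,500 × 0.0082500 / (1 − 1.0082500^−84) = $4,923.49.
Monthly savings = $4,961.94 − $4,923.49 = $38.45.
Break-even = $2,800.00 / $38.45 = 72.82 → 73 months.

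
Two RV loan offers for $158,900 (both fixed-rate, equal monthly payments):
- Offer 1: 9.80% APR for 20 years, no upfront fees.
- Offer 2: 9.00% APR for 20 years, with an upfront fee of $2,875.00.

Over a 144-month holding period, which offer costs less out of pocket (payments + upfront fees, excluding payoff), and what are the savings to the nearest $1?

Offer 2 by $9,042

Offer 1: monthly rate = 9.8%/12 = 0.0081667; payment = 158,900 × 0.0081667 / (1 − (1+0.0081667)^−240) = $1,512.42.
Offer 2: at 9.00% the monthly rate is 0.0075000, so the payment is 158,900 × 0.0075000 / (1 − 1.0075000^−240) = $1,429.66.
Over 144 months: Offer 1 costs 144 × $1,512.42 = $217,788.48; Offer 2 costs 144 × $1,429.66 + $2,875.00 = $208,746.04.
Offer 2 is cheaper by $217,788.48 − $208,746.04 = $9,042.44.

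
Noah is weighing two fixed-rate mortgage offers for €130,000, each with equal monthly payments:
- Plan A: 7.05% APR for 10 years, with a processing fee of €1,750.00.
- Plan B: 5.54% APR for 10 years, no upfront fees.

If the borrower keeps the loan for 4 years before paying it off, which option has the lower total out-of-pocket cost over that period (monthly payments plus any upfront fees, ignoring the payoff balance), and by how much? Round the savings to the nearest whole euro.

Plan A: at 7.05% the monthly rate is 0.0058750, so the payment is 130,000 × 0.0058750 / (1 − 1.0058750^−120) = €1,512.76.
Plan B: monthly rate = 5.54%/12 = 0.0046167; payment = 130,000 × 0.0046167 / (1 − (1+0.0046167)^−120) = €1,413.42.
Over 48 months: Plan A costs 48 × €1,512.76 + €1,750.00 = €74,362.48; Plan B costs 48 × €1,413.42 = €67,844.16.
Plan B is cheaper by €74,362.48 − €67,844.16 = €6,518.32.

Plan B by €6,518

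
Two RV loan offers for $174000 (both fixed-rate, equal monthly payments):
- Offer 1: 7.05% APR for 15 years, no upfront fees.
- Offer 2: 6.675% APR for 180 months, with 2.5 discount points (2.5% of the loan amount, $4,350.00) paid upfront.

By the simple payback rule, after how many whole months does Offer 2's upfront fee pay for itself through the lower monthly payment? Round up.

Offer 1: at 7.05% the monthly rate is 0.0058750, so the payment is 174,000 × 0.0058750 / (1 − 1.0058750^−180) = $1,568.83.
Offer 2: monthly rate = 6.675%/12 = 0.0055625; payment = 174,000 × 0.0055625 / (1 − (1+0.0055625)^−180) = $1,532.52.
Monthly savings = $1,568.83 − $1,532.52 = $36.31.
Break-even = $4,350.00 / $36.31 = 119.80 → 120 months.

120 months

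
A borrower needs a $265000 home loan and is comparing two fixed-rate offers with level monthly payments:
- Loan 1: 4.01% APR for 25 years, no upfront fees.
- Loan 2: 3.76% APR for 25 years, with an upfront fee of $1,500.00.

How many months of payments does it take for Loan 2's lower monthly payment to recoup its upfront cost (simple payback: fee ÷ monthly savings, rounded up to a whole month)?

42 months

Loan 1: monthly rate = 4.01%/12 = 0.0033417; payment = 265,000 × 0.0033417 / (1 − (1+0.0033417)^−300) = $1,400.23.
Loan 2: at 3.76% the monthly rate is 0.0031333, so the payment is 265,000 × 0.0031333 / (1 − 1.0031333^−300) = $1,363.89.
Monthly savings = $1,400.23 − $1,363.89 = $36.34.
Break-even = $1,500.00 / $36.34 = 41.28 → 42 months.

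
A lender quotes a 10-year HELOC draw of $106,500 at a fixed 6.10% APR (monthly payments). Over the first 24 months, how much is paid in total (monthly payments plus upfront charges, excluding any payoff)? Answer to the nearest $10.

Monthly rate = 6.1%/12 = 0.0050833; payment = 106,500 × 0.0050833 / (1 − (1+0.0050833)^−120) = $1,187.72.
Total outlay = 24 × $1,187.72 = $28,505.28.

$28,510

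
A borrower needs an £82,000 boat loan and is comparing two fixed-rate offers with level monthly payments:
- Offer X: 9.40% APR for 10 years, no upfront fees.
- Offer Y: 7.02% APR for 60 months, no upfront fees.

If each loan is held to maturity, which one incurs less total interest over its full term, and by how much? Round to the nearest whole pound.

Offer X: at 9.40% the monthly rate is 0.0078333, so the payment is 82,000 × 0.0078333 / (1 − 1.0078333^−120) = £1,056.58.
Total interest on Offer X = 120 × £1,056.58 − £82,000 = £44,789.60.
Offer Y: monthly rate = 7.02%/12 = 0.0058500; payment = 82,000 × 0.0058500 / (1 − (1+0.0058500)^−60) = £1,624.47.
Total interest on Offer Y = 60 × £1,624.47 − £82,000 = £15,468.20.
Offer Y is lower by £29,321.40.

Offer Y by £29,321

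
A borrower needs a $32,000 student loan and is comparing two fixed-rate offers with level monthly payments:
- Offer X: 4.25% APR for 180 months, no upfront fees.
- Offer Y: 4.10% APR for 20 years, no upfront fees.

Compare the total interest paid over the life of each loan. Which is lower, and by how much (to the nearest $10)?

Offer X: at 4.25% the monthly rate is 0.0035417, so the payment is 32,000 × 0.0035417 / (1 − 1.0035417^−180) = $240.73.
Total interest on Offer X = 180 × $240.73 − $32,000 = $11,331.40.
Offer Y: monthly rate = 4.1%/12 = 0.0034167; payment = 32,000 × 0.0034167 / (1 − (1+0.0034167)^−240) = $195.60.
Total interest on Offer Y = 240 × $195.60 − $32,000 = $14,944.00.
Offer X is lower by $3,612.60.

Offer X by $3,610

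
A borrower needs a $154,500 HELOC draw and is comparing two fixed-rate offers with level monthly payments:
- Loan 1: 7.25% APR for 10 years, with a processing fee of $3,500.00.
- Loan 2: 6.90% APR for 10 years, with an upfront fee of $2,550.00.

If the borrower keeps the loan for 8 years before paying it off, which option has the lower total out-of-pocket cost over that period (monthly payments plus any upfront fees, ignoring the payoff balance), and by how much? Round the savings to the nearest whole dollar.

Loan 2 by $3,631

Loan 1: at 7.25% the monthly rate is 0.0060417, so the payment is 154,500 × 0.0060417 / (1 − 1.0060417^−120) = $1,813.85.
Loan 2: at 6.90% the monthly rate is 0.0057500, so the payment is 154,500 × 0.0057500 / (1 − 1.0057500^−120) = $1,785.92.
Over 96 months: Loan 1 costs 96 × $1,813.85 + $3,500.00 = $177,629.60; Loan 2 costs 96 × $1,785.92 + $2,550.00 = $173,998.32.
Loan 2 is cheaper by $177,629.60 − $173,998.32 = $3,631.28.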